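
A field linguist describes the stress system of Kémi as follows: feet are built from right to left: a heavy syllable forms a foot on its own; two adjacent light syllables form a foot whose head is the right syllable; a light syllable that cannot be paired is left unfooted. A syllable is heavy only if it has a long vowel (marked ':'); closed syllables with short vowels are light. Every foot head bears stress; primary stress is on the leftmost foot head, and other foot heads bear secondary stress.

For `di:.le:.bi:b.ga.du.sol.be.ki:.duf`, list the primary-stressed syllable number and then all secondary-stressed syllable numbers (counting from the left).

Weights: 1 di: H, 2 le: H, 3 bi:b H, 4 ga L, 5 du L, 6 sol L, 7 be L, 8 ki: H, 9 duf L.
Parse right to left (heavy = foot alone; LL = one foot; stranded L unfooted): (ˈdi:) (ˈle:) (ˈbi:b) (ga.ˈdu) (sol.ˈbe) (ˈki:) duf.
Foot heads: 1, 2, 3, 5, 7, 8.
Primary stress on the leftmost head = syllable 1.
Secondary stress on 2, 3, 5, 7, 8: ˈdi:.ˌle:.ˌbi:b.ga.ˌdu.sol.ˌbe.ˌki:.duf.

primary 1, secondary 2, 3, 5, 7, 8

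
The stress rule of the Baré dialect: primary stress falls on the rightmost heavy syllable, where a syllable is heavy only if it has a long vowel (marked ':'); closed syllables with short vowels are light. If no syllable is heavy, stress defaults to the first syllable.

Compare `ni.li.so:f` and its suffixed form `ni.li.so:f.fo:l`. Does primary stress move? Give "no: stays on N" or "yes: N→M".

yes: 3→4

Base `ni.li.so:f` (3 syllables):
  Weights: 1 ni L, 2 li L, 3 so:f H.
  Heavy syllables in the domain: 3. The rightmost is syllable 3 (so:f).
  → primary stress on syllable 3.
Suffixed `ni.li.so:f.fo:l` (4 syllables):
  Weights: 1 ni L, 2 li L, 3 so:f H, 4 fo:l H.
  Heavy syllables in the domain: 3, 4. The rightmost is syllable 4 (fo:l).
  → primary stress on syllable 4.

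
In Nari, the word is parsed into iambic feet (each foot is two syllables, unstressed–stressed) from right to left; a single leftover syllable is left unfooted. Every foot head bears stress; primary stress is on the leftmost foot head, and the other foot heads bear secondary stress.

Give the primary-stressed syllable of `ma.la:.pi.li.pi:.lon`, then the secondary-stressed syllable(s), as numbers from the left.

Parse right to left into iambic (σˈσ) feet: (ma.ˈla:) (pi.ˈli) (pi:.ˈlon).
Foot heads (stressed positions): 2, 4, 6.
End Rule Leftmost: primary stress on the leftmost head = syllable 2.
Secondary stress on 4, 6: ma.ˈla:.pi.ˌli.pi:.ˌlon.

primary 2, secondary 4, 6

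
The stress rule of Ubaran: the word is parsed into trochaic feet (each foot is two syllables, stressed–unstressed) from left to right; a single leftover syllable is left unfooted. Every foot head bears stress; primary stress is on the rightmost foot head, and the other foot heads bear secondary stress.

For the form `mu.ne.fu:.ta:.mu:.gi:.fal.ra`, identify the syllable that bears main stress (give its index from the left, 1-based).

Parse left to right into trochaic (ˈσσ) feet: (ˈmu.ne) (ˈfu:.ta:) (ˈmu:.gi:) (ˈfal.ra).
Foot heads (stressed positions): 1, 3, 5, 7.
End Rule Rightmost: primary stress on the rightmost head = syllable 7.
Primary stress: syllable 7 → mu.ne.fu:.ta:.mu:.gi:.ˈfal.ra.

7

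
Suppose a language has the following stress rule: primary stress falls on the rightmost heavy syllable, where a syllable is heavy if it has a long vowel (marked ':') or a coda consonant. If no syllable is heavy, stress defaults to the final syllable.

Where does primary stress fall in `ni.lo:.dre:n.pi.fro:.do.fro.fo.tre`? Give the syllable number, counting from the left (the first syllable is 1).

5

Weights: 1 ni L, 2 lo: H, 3 dre:n H, 4 pi L, 5 fro: H, 6 do L, 7 fro L, 8 fo L, 9 tre L.
Heavy syllables in the domain: 2, 3, 5. The rightmost is syllable 5 (fro:).
Primary stress: syllable 5 → ni.lo:.dre:n.pi.ˈfro:.do.fro.fo.tre.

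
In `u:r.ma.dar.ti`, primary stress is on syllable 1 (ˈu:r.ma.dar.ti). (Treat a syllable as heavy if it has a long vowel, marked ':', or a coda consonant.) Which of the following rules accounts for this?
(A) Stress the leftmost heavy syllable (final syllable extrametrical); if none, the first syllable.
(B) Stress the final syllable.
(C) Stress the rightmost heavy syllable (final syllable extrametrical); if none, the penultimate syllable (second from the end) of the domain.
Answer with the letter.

Rule A → syllable 1 ✓.
Rule B → syllable 4 (observed: 1).
Rule C → syllable 3 (observed: 1).

A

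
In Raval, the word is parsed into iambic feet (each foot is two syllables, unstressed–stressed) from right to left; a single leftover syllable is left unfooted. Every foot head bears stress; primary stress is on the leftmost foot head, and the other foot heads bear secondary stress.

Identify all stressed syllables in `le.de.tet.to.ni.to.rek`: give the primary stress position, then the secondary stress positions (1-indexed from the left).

primary 3, secondary 5, 7

Parse right to left into iambic (σˈσ) feet: le (de.ˈtet) (to.ˈni) (to.ˈrek). Syllable 1 is left unfooted.
Foot heads (stressed positions): 3, 5, 7.
End Rule Leftmost: primary stress on the leftmost head = syllable 3.
Secondary stress on 5, 7: le.de.ˈtet.to.ˌni.to.ˌrek.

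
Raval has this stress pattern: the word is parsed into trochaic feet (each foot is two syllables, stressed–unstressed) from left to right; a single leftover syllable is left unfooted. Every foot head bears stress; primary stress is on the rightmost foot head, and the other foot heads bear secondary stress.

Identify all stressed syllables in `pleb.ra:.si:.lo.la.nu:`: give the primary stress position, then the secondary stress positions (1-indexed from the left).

primary 5, secondary 1, 3

Parse left to right into trochaic (ˈσσ) feet: (ˈpleb.ra:) (ˈsi:.lo) (ˈla.nu:).
Foot heads (stressed positions): 1, 3, 5.
End Rule Rightmost: primary stress on the rightmost head = syllable 5.
Secondary stress on 1, 3: ˌpleb.ra:.ˌsi:.lo.ˈla.nu:.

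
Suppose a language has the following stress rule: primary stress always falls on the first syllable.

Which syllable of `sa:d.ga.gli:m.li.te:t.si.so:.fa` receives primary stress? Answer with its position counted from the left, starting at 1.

1

The word has 8 syllables; the first syllable is syllable 1 (sa:d).
Primary stress: syllable 1 → ˈsa:d.ga.gli:m.li.te:t.si.so:.fa.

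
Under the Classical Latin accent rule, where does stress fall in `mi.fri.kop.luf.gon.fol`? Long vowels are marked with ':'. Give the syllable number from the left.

5

Classical Latin: stress the penult if heavy (long vowel or closed), else the antepenult.
Weights: 4 luf H, 5 gon H, 6 fol H.
The penult (syllable 5, gon) is heavy, so it takes stress.
Stress on syllable 5: mi.fri.kop.luf.ˈgon.fol.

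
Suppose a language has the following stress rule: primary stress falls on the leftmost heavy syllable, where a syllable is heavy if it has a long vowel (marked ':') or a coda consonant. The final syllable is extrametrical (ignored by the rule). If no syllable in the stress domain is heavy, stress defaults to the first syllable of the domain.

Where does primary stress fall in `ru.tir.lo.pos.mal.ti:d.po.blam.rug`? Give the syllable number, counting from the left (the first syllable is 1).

2

The final syllable (9, rug) is extrametrical; the stress domain is syllables 1–8.
Weights: 1 ru L, 2 tir H, 3 lo L, 4 pos H, 5 mal H, 6 ti:d H, 7 po L, 8 blam H.
Heavy syllables in the domain: 2, 4, 5, 6, 8. The leftmost is syllable 2 (tir).
Primary stress: syllable 2 → ru.ˈtir.lo.pos.mal.ti:d.po.blam.rug.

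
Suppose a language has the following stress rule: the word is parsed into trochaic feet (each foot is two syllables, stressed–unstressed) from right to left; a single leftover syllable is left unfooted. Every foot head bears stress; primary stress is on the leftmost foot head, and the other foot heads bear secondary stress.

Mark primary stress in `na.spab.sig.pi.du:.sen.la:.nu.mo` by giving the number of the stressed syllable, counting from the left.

Parse right to left into trochaic (ˈσσ) feet: na (ˈspab.sig) (ˈpi.du:) (ˈsen.la:) (ˈnu.mo). Syllable 1 is left unfooted.
Foot heads (stressed positions): 2, 4, 6, 8.
End Rule Leftmost: primary stress on the leftmost head = syllable 2.
Primary stress: syllable 2 → na.ˈspab.sig.pi.du:.sen.la:.nu.mo.

2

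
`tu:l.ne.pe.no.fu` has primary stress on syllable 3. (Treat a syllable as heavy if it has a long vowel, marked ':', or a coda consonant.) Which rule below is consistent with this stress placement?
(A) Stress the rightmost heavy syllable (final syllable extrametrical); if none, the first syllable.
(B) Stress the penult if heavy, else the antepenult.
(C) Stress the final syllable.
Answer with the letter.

Rule A → syllable 1 (observed: 3).
Rule B → syllable 3 ✓.
Rule C → syllable 5 (observed: 3).

B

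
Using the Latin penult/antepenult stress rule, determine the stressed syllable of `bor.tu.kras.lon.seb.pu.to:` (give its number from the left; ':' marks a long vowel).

5

Classical Latin: stress the penult if heavy (long vowel or closed), else the antepenult.
Weights: 5 seb H, 6 pu L, 7 to: H.
The penult (syllable 6, pu) is light, so stress falls on the antepenult (syllable 5, seb).
Stress on syllable 5: bor.tu.kras.lon.ˈseb.pu.to:.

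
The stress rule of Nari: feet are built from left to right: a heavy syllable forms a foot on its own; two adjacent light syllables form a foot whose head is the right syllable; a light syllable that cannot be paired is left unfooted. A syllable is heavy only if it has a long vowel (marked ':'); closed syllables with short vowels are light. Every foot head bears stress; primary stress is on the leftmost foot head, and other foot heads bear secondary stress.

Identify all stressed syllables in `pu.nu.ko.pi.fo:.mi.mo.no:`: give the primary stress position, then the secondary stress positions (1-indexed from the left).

primary 2, secondary 4, 5, 7, 8

Weights: 1 pu L, 2 nu L, 3 ko L, 4 pi L, 5 fo: H, 6 mi L, 7 mo L, 8 no: H.
Parse left to right (heavy = foot alone; LL = one foot; stranded L unfooted): (pu.ˈnu) (ko.ˈpi) (ˈfo:) (mi.ˈmo) (ˈno:).
Foot heads: 2, 4, 5, 7, 8.
Primary stress on the leftmost head = syllable 2.
Secondary stress on 4, 5, 7, 8: pu.ˈnu.ko.ˌpi.ˌfo:.mi.ˌmo.ˌno:.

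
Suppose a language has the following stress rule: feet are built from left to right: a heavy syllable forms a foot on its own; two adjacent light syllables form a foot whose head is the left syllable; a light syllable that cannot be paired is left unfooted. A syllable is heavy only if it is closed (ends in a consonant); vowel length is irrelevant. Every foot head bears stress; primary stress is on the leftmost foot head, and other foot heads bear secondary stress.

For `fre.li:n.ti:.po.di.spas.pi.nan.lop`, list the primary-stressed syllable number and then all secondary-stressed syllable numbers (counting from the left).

Weights: 1 fre L, 2 li:n H, 3 ti: L, 4 po L, 5 di L, 6 spas H, 7 pi L, 8 nan H, 9 lop H.
Parse left to right (heavy = foot alone; LL = one foot; stranded L unfooted): fre (ˈli:n) (ˈti:.po) di (ˈspas) pi (ˈnan) (ˈlop).
Foot heads: 2, 3, 6, 8, 9.
Primary stress on the leftmost head = syllable 2.
Secondary stress on 3, 6, 8, 9: fre.ˈli:n.ˌti:.po.di.ˌspas.pi.ˌnan.ˌlop.

primary 2, secondary 3, 6, 8, 9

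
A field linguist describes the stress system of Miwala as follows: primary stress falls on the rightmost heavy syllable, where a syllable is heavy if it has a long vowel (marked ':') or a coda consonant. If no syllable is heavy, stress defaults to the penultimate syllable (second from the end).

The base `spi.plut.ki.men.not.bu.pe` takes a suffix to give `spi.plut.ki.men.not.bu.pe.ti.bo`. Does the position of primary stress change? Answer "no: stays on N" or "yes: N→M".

no: stays on 5

Base `spi.plut.ki.men.not.bu.pe` (7 syllables):
  Weights: 1 spi L, 2 plut H, 3 ki L, 4 men H, 5 not H, 6 bu L, 7 pe L.
  Heavy syllables in the domain: 2, 4, 5. The rightmost is syllable 5 (not).
  → primary stress on syllable 5.
Suffixed `spi.plut.ki.men.not.bu.pe.ti.bo` (9 syllables):
  Weights: 1 spi L, 2 plut H, 3 ki L, 4 men H, 5 not H, 6 bu L, 7 pe L, 8 ti L, 9 bo L.
  Heavy syllables in the domain: 2, 4, 5. The rightmost is syllable 5 (not).
  → primary stress on syllable 5.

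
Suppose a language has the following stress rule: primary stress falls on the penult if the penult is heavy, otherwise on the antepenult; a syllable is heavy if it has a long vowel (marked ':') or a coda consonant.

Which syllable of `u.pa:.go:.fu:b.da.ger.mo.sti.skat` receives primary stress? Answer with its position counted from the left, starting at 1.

7

Weights: 7 mo L, 8 sti L, 9 skat H.
The penult (syllable 8, sti) is light, so stress falls on the antepenult (syllable 7, mo).
Primary stress: syllable 7 → u.pa:.go:.fu:b.da.ger.ˈmo.sti.skat.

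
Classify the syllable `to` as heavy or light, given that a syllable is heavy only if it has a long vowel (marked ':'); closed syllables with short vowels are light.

light

`to`: short vowel, open (no coda). Short vowel → light.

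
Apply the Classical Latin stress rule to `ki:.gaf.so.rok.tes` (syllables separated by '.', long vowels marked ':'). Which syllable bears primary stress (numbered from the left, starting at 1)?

Classical Latin: stress the penult if heavy (long vowel or closed), else the antepenult.
Weights: 3 so L, 4 rok H, 5 tes H.
The penult (syllable 4, rok) is heavy, so it takes stress.
Stress on syllable 4: ki:.gaf.so.ˈrok.tes.

4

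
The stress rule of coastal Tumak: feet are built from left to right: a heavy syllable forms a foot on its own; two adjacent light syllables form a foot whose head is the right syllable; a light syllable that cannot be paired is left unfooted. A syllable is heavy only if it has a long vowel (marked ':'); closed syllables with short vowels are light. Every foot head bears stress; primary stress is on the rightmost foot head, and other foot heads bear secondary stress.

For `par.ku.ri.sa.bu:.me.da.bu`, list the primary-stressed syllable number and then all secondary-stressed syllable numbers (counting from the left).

primary 7, secondary 2, 4, 5

Weights: 1 par L, 2 ku L, 3 ri L, 4 sa L, 5 bu: H, 6 me L, 7 da L, 8 bu L.
Parse left to right (heavy = foot alone; LL = one foot; stranded L unfooted): (par.ˈku) (ri.ˈsa) (ˈbu:) (me.ˈda) bu.
Foot heads: 2, 4, 5, 7.
Primary stress on the rightmost head = syllable 7.
Secondary stress on 2, 4, 5: par.ˌku.ri.ˌsa.ˌbu:.me.ˈda.bu.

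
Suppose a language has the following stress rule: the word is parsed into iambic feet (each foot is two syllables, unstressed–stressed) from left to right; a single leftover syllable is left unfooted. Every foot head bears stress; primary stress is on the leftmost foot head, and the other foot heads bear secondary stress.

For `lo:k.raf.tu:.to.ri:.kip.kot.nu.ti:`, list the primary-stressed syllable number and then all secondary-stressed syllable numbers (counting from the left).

primary 2, secondary 4, 6, 8

Parse left to right into iambic (σˈσ) feet: (lo:k.ˈraf) (tu:.ˈto) (ri:.ˈkip) (kot.ˈnu) ti:. Syllable 9 is left unfooted.
Foot heads (stressed positions): 2, 4, 6, 8.
End Rule Leftmost: primary stress on the leftmost head = syllable 2.
Secondary stress on 4, 6, 8: lo:k.ˈraf.tu:.ˌto.ri:.ˌkip.kot.ˌnu.ti:.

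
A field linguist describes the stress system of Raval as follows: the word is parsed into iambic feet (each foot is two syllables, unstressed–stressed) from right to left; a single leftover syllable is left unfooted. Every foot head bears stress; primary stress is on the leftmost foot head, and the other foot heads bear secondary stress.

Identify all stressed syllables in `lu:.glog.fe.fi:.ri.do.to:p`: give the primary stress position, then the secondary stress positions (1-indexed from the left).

Parse right to left into iambic (σˈσ) feet: lu: (glog.ˈfe) (fi:.ˈri) (do.ˈto:p). Syllable 1 is left unfooted.
Foot heads (stressed positions): 3, 5, 7.
End Rule Leftmost: primary stress on the leftmost head = syllable 3.
Secondary stress on 5, 7: lu:.glog.ˈfe.fi:.ˌri.do.ˌto:p.

primary 3, secondary 5, 7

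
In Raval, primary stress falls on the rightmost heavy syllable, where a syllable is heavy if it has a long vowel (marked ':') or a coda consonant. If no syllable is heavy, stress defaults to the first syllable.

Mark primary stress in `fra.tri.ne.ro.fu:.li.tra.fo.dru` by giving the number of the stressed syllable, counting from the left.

Weights: 1 fra L, 2 tri L, 3 ne L, 4 ro L, 5 fu: H, 6 li L, 7 tra L, 8 fo L, 9 dru L.
Heavy syllables in the domain: 5. The rightmost is syllable 5 (fu:).
Primary stress: syllable 5 → fra.tri.ne.ro.ˈfu:.li.tra.fo.dru.

5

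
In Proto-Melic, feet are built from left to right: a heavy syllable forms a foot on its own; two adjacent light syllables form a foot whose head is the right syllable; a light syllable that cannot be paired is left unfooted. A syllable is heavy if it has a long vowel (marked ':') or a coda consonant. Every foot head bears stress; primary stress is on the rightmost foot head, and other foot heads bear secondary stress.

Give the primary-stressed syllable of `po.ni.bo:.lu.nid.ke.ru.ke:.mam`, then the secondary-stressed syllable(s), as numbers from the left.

primary 9, secondary 2, 3, 5, 7, 8

Weights: 1 po L, 2 ni L, 3 bo: H, 4 lu L, 5 nid H, 6 ke L, 7 ru L, 8 ke: H, 9 mam H.
Parse left to right (heavy = foot alone; LL = one foot; stranded L unfooted): (po.ˈni) (ˈbo:) lu (ˈnid) (ke.ˈru) (ˈke:) (ˈmam).
Foot heads: 2, 3, 5, 7, 8, 9.
Primary stress on the rightmost head = syllable 9.
Secondary stress on 2, 3, 5, 7, 8: po.ˌni.ˌbo:.lu.ˌnid.ke.ˌru.ˌke:.ˈmam.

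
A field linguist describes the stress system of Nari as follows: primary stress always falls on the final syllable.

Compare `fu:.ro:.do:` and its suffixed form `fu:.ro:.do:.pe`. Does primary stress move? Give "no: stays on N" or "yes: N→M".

Base `fu:.ro:.do:` (3 syllables):
  The word has 3 syllables; the final syllable is syllable 3 (do:).
  → primary stress on syllable 3.
Suffixed `fu:.ro:.do:.pe` (4 syllables):
  The word has 4 syllables; the final syllable is syllable 4 (pe).
  → primary stress on syllable 4.

yes: 3→4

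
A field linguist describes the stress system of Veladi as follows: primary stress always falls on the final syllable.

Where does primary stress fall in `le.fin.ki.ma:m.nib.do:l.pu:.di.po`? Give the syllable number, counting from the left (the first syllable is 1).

9

The word has 9 syllables; the final syllable is syllable 9 (po).
Primary stress: syllable 9 → le.fin.ki.ma:m.nib.do:l.pu:.di.ˈpo.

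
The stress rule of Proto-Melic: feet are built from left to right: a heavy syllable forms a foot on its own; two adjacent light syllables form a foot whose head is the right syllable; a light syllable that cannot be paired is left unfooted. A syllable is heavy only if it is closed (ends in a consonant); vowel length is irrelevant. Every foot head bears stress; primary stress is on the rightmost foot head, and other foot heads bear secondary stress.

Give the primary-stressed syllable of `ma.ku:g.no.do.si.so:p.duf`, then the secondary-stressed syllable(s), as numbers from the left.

Weights: 1 ma L, 2 ku:g H, 3 no L, 4 do L, 5 si L, 6 so:p H, 7 duf H.
Parse left to right (heavy = foot alone; LL = one foot; stranded L unfooted): ma (ˈku:g) (no.ˈdo) si (ˈso:p) (ˈduf).
Foot heads: 2, 4, 6, 7.
Primary stress on the rightmost head = syllable 7.
Secondary stress on 2, 4, 6: ma.ˌku:g.no.ˌdo.si.ˌso:p.ˈduf.

primary 7, secondary 2, 4, 6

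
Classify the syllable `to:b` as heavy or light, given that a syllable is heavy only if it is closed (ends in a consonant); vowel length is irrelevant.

`to:b`: long vowel, closed (coda /b/). Closed (coda /b/) → heavy.

heavy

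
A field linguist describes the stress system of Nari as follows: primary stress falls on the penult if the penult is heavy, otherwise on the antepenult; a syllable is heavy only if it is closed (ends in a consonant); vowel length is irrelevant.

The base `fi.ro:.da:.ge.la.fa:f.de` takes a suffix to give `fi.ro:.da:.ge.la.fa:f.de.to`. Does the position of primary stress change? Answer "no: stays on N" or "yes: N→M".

Base `fi.ro:.da:.ge.la.fa:f.de` (7 syllables):
  Weights: 5 la L, 6 fa:f H, 7 de L.
  The penult (syllable 6, fa:f) is heavy, so it takes stress.
  → primary stress on syllable 6.
Suffixed `fi.ro:.da:.ge.la.fa:f.de.to` (8 syllables):
  Weights: 6 fa:f H, 7 de L, 8 to L.
  The penult (syllable 7, de) is light, so stress falls on the antepenult (syllable 6, fa:f).
  → primary stress on syllable 6.

no: stays on 6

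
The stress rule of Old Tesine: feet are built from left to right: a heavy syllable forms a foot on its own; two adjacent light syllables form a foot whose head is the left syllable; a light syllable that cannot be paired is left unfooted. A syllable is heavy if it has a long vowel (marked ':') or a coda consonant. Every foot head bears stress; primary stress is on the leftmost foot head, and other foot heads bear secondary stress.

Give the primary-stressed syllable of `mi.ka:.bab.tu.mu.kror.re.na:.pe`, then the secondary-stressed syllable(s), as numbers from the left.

primary 2, secondary 3, 4, 6, 8

Weights: 1 mi L, 2 ka: H, 3 bab H, 4 tu L, 5 mu L, 6 kror H, 7 re L, 8 na: H, 9 pe L.
Parse left to right (heavy = foot alone; LL = one foot; stranded L unfooted): mi (ˈka:) (ˈbab) (ˈtu.mu) (ˈkror) re (ˈna:) pe.
Foot heads: 2, 3, 4, 6, 8.
Primary stress on the leftmost head = syllable 2.
Secondary stress on 3, 4, 6, 8: mi.ˈka:.ˌbab.ˌtu.mu.ˌkror.re.ˌna:.pe.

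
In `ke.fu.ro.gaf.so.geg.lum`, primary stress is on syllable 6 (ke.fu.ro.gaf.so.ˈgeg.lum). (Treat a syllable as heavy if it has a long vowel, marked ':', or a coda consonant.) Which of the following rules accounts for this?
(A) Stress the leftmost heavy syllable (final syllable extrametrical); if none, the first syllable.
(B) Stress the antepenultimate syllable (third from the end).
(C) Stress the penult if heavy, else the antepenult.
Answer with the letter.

C

Rule A → syllable 4 (observed: 6).
Rule B → syllable 5 (observed: 6).
Rule C → syllable 6 ✓.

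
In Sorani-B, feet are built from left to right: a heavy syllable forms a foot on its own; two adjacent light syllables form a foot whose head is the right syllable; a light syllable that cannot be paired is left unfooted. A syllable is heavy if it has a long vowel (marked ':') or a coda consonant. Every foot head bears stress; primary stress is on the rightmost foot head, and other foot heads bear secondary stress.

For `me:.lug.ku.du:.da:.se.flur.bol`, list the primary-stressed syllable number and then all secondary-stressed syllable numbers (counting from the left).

primary 8, secondary 1, 2, 4, 5, 7

Weights: 1 me: H, 2 lug H, 3 ku L, 4 du: H, 5 da: H, 6 se L, 7 flur H, 8 bol H.
Parse left to right (heavy = foot alone; LL = one foot; stranded L unfooted): (ˈme:) (ˈlug) ku (ˈdu:) (ˈda:) se (ˈflur) (ˈbol).
Foot heads: 1, 2, 4, 5, 7, 8.
Primary stress on the rightmost head = syllable 8.
Secondary stress on 1, 2, 4, 5, 7: ˌme:.ˌlug.ku.ˌdu:.ˌda:.se.ˌflur.ˈbol.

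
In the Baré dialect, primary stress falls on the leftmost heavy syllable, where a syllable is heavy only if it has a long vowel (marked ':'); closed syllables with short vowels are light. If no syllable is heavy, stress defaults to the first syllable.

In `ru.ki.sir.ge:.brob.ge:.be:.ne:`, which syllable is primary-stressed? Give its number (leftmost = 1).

Weights: 1 ru L, 2 ki L, 3 sir L, 4 ge: H, 5 brob L, 6 ge: H, 7 be: H, 8 ne: H.
Heavy syllables in the domain: 4, 6, 7, 8. The leftmost is syllable 4 (ge:).
Primary stress: syllable 4 → ru.ki.sir.ˈge:.brob.ge:.be:.ne:.

4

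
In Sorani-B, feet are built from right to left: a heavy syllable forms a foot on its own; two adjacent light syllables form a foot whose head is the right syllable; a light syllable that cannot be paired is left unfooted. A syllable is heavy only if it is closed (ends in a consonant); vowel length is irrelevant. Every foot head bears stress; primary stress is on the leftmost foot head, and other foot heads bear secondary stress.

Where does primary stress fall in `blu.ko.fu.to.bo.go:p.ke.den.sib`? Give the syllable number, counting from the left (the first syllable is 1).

3

Weights: 1 blu L, 2 ko L, 3 fu L, 4 to L, 5 bo L, 6 go:p H, 7 ke L, 8 den H, 9 sib H.
Parse right to left (heavy = foot alone; LL = one foot; stranded L unfooted): blu (ko.ˈfu) (to.ˈbo) (ˈgo:p) ke (ˈden) (ˈsib).
Foot heads: 3, 5, 6, 8, 9.
Primary stress on the leftmost head = syllable 3.
Primary stress: syllable 3 → blu.ko.ˈfu.to.bo.go:p.ke.den.sib.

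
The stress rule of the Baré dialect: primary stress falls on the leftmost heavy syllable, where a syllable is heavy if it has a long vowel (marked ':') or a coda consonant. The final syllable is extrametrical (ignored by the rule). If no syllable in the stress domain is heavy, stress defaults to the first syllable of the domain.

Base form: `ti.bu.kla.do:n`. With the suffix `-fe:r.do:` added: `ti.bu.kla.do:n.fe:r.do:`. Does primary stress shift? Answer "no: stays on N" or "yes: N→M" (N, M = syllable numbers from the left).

Base `ti.bu.kla.do:n` (4 syllables):
  The final syllable (4, do:n) is extrametrical; the stress domain is syllables 1–3.
  Weights: 1 ti L, 2 bu L, 3 kla L.
  No heavy syllable in the domain; default to the first syllable of the domain = syllable 1.
  → primary stress on syllable 1.
Suffixed `ti.bu.kla.do:n.fe:r.do:` (6 syllables):
  The final syllable (6, do:) is extrametrical; the stress domain is syllables 1–5.
  Weights: 1 ti L, 2 bu L, 3 kla L, 4 do:n H, 5 fe:r H.
  Heavy syllables in the domain: 4, 5. The leftmost is syllable 4 (do:n).
  → primary stress on syllable 4.

yes: 1→4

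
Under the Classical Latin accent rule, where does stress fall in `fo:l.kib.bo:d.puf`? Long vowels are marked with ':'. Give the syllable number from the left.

Classical Latin: stress the penult if heavy (long vowel or closed), else the antepenult.
Weights: 2 kib H, 3 bo:d H, 4 puf H.
The penult (syllable 3, bo:d) is heavy, so it takes stress.
Stress on syllable 3: fo:l.kib.ˈbo:d.puf.

3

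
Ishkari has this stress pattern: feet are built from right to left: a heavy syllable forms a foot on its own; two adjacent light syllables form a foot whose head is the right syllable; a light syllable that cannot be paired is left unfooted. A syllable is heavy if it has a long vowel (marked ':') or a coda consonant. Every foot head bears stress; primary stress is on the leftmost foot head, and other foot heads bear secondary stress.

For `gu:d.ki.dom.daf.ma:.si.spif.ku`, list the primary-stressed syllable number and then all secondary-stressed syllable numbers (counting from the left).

Weights: 1 gu:d H, 2 ki L, 3 dom H, 4 daf H, 5 ma: H, 6 si L, 7 spif H, 8 ku L.
Parse right to left (heavy = foot alone; LL = one foot; stranded L unfooted): (ˈgu:d) ki (ˈdom) (ˈdaf) (ˈma:) si (ˈspif) ku.
Foot heads: 1, 3, 4, 5, 7.
Primary stress on the leftmost head = syllable 1.
Secondary stress on 3, 4, 5, 7: ˈgu:d.ki.ˌdom.ˌdaf.ˌma:.si.ˌspif.ku.

primary 1, secondary 3, 4, 5, 7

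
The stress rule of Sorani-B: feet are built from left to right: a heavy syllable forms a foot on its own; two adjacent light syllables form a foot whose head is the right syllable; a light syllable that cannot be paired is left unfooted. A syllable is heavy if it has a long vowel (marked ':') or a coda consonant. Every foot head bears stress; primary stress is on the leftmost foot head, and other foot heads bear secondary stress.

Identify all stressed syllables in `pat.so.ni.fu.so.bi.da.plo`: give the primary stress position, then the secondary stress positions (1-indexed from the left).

primary 1, secondary 3, 5, 7

Weights: 1 pat H, 2 so L, 3 ni L, 4 fu L, 5 so L, 6 bi L, 7 da L, 8 plo L.
Parse left to right (heavy = foot alone; LL = one foot; stranded L unfooted): (ˈpat) (so.ˈni) (fu.ˈso) (bi.ˈda) plo.
Foot heads: 1, 3, 5, 7.
Primary stress on the leftmost head = syllable 1.
Secondary stress on 3, 5, 7: ˈpat.so.ˌni.fu.ˌso.bi.ˌda.plo.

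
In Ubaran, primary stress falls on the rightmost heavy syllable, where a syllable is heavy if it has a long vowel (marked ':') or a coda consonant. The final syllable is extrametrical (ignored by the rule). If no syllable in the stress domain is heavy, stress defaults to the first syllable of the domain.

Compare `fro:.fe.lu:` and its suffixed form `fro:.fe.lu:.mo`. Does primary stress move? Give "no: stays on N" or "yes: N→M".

Base `fro:.fe.lu:` (3 syllables):
  The final syllable (3, lu:) is extrametrical; the stress domain is syllables 1–2.
  Weights: 1 fro: H, 2 fe L.
  Heavy syllables in the domain: 1. The rightmost is syllable 1 (fro:).
  → primary stress on syllable 1.
Suffixed `fro:.fe.lu:.mo` (4 syllables):
  The final syllable (4, mo) is extrametrical; the stress domain is syllables 1–3.
  Weights: 1 fro: H, 2 fe L, 3 lu: H.
  Heavy syllables in the domain: 1, 3. The rightmost is syllable 3 (lu:).
  → primary stress on syllable 3.

yes: 1→3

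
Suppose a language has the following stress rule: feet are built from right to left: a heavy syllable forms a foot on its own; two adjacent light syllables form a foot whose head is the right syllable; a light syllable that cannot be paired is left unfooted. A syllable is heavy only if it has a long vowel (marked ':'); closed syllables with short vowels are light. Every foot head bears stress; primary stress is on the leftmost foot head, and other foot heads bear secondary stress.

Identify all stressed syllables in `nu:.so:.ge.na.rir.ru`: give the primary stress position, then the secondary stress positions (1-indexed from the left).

Weights: 1 nu: H, 2 so: H, 3 ge L, 4 na L, 5 rir L, 6 ru L.
Parse right to left (heavy = foot alone; LL = one foot; stranded L unfooted): (ˈnu:) (ˈso:) (ge.ˈna) (rir.ˈru).
Foot heads: 1, 2, 4, 6.
Primary stress on the leftmost head = syllable 1.
Secondary stress on 2, 4, 6: ˈnu:.ˌso:.ge.ˌna.rir.ˌru.

primary 1, secondary 2, 4, 6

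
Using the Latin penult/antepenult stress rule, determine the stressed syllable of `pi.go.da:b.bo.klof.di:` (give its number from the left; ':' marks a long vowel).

5

Classical Latin: stress the penult if heavy (long vowel or closed), else the antepenult.
Weights: 4 bo L, 5 klof H, 6 di: H.
The penult (syllable 5, klof) is heavy, so it takes stress.
Stress on syllable 5: pi.go.da:b.bo.ˈklof.di:.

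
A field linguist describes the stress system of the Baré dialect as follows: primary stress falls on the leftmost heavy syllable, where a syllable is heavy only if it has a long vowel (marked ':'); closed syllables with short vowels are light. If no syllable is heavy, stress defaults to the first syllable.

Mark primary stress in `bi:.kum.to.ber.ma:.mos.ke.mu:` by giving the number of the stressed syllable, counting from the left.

1

Weights: 1 bi: H, 2 kum L, 3 to L, 4 ber L, 5 ma: H, 6 mos L, 7 ke L, 8 mu: H.
Heavy syllables in the domain: 1, 5, 8. The leftmost is syllable 1 (bi:).
Primary stress: syllable 1 → ˈbi:.kum.to.ber.ma:.mos.ke.mu:.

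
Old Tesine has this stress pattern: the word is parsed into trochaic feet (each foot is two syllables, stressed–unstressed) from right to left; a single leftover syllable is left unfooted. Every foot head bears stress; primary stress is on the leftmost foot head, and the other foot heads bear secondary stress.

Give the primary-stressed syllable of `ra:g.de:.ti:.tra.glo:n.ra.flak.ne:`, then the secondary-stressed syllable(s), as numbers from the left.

primary 1, secondary 3, 5, 7

Parse right to left into trochaic (ˈσσ) feet: (ˈra:g.de:) (ˈti:.tra) (ˈglo:n.ra) (ˈflak.ne:).
Foot heads (stressed positions): 1, 3, 5, 7.
End Rule Leftmost: primary stress on the leftmost head = syllable 1.
Secondary stress on 3, 5, 7: ˈra:g.de:.ˌti:.tra.ˌglo:n.ra.ˌflak.ne:.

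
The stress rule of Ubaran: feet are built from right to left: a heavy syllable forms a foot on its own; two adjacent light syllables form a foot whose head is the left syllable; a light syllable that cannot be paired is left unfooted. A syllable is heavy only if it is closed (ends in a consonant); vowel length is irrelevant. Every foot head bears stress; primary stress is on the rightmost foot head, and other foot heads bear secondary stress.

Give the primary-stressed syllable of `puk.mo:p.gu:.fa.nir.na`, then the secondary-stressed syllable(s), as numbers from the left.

primary 5, secondary 1, 2, 3

Weights: 1 puk H, 2 mo:p H, 3 gu: L, 4 fa L, 5 nir H, 6 na L.
Parse right to left (heavy = foot alone; LL = one foot; stranded L unfooted): (ˈpuk) (ˈmo:p) (ˈgu:.fa) (ˈnir) na.
Foot heads: 1, 2, 3, 5.
Primary stress on the rightmost head = syllable 5.
Secondary stress on 1, 2, 3: ˌpuk.ˌmo:p.ˌgu:.fa.ˈnir.na.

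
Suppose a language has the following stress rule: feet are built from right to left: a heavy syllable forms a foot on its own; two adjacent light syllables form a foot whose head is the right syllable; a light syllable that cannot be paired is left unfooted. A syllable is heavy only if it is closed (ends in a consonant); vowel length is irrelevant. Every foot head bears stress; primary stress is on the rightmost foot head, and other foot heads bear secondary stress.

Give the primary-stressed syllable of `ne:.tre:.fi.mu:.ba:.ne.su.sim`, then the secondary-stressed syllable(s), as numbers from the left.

primary 8, secondary 3, 5, 7

Weights: 1 ne: L, 2 tre: L, 3 fi L, 4 mu: L, 5 ba: L, 6 ne L, 7 su L, 8 sim H.
Parse right to left (heavy = foot alone; LL = one foot; stranded L unfooted): ne: (tre:.ˈfi) (mu:.ˈba:) (ne.ˈsu) (ˈsim).
Foot heads: 3, 5, 7, 8.
Primary stress on the rightmost head = syllable 8.
Secondary stress on 3, 5, 7: ne:.tre:.ˌfi.mu:.ˌba:.ne.ˌsu.ˈsim.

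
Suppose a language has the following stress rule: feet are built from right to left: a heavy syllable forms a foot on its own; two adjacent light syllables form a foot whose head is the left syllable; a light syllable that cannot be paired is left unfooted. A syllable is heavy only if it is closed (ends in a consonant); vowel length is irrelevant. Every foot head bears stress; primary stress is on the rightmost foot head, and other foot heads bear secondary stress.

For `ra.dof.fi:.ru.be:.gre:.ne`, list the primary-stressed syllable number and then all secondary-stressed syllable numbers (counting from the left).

primary 6, secondary 2, 4

Weights: 1 ra L, 2 dof H, 3 fi: L, 4 ru L, 5 be: L, 6 gre: L, 7 ne L.
Parse right to left (heavy = foot alone; LL = one foot; stranded L unfooted): ra (ˈdof) fi: (ˈru.be:) (ˈgre:.ne).
Foot heads: 2, 4, 6.
Primary stress on the rightmost head = syllable 6.
Secondary stress on 2, 4: ra.ˌdof.fi:.ˌru.be:.ˈgre:.ne.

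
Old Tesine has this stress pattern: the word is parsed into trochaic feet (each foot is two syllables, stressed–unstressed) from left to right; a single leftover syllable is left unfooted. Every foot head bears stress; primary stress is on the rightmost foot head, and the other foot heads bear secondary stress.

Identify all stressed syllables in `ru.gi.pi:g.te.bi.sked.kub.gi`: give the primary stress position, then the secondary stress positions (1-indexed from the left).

primary 7, secondary 1, 3, 5

Parse left to right into trochaic (ˈσσ) feet: (ˈru.gi) (ˈpi:g.te) (ˈbi.sked) (ˈkub.gi).
Foot heads (stressed positions): 1, 3, 5, 7.
End Rule Rightmost: primary stress on the rightmost head = syllable 7.
Secondary stress on 1, 3, 5: ˌru.gi.ˌpi:g.te.ˌbi.sked.ˈkub.gi.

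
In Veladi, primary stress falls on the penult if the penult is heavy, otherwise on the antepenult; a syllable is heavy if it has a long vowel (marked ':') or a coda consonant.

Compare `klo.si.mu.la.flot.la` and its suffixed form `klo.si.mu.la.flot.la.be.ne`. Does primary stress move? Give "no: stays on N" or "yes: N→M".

yes: 5→6

Base `klo.si.mu.la.flot.la` (6 syllables):
  Weights: 4 la L, 5 flot H, 6 la L.
  The penult (syllable 5, flot) is heavy, so it takes stress.
  → primary stress on syllable 5.
Suffixed `klo.si.mu.la.flot.la.be.ne` (8 syllables):
  Weights: 6 la L, 7 be L, 8 ne L.
  The penult (syllable 7, be) is light, so stress falls on the antepenult (syllable 6, la).
  → primary stress on syllable 6.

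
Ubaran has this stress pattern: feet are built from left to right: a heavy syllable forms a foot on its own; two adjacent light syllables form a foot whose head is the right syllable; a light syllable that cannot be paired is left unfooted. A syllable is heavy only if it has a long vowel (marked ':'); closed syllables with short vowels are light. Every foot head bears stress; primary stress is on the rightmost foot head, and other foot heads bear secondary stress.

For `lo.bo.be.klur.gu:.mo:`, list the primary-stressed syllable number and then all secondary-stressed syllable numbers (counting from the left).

Weights: 1 lo L, 2 bo L, 3 be L, 4 klur L, 5 gu: H, 6 mo: H.
Parse left to right (heavy = foot alone; LL = one foot; stranded L unfooted): (lo.ˈbo) (be.ˈklur) (ˈgu:) (ˈmo:).
Foot heads: 2, 4, 5, 6.
Primary stress on the rightmost head = syllable 6.
Secondary stress on 2, 4, 5: lo.ˌbo.be.ˌklur.ˌgu:.ˈmo:.

primary 6, secondary 2, 4, 5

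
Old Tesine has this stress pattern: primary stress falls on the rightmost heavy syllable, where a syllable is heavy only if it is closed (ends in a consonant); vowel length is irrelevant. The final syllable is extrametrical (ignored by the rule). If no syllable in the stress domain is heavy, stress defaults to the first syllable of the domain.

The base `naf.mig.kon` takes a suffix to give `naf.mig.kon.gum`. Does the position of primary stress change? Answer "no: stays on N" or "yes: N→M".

yes: 2→3

Base `naf.mig.kon` (3 syllables):
  The final syllable (3, kon) is extrametrical; the stress domain is syllables 1–2.
  Weights: 1 naf H, 2 mig H.
  Heavy syllables in the domain: 1, 2. The rightmost is syllable 2 (mig).
  → primary stress on syllable 2.
Suffixed `naf.mig.kon.gum` (4 syllables):
  The final syllable (4, gum) is extrametrical; the stress domain is syllables 1–3.
  Weights: 1 naf H, 2 mig H, 3 kon H.
  Heavy syllables in the domain: 1, 2, 3. The rightmost is syllable 3 (kon).
  → primary stress on syllable 3.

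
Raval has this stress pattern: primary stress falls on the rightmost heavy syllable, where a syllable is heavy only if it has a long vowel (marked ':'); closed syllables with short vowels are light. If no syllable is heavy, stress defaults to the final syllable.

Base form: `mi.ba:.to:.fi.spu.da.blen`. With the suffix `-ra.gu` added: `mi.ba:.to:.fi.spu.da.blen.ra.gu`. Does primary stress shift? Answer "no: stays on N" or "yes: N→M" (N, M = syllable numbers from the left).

Base `mi.ba:.to:.fi.spu.da.blen` (7 syllables):
  Weights: 1 mi L, 2 ba: H, 3 to: H, 4 fi L, 5 spu L, 6 da L, 7 blen L.
  Heavy syllables in the domain: 2, 3. The rightmost is syllable 3 (to:).
  → primary stress on syllable 3.
Suffixed `mi.ba:.to:.fi.spu.da.blen.ra.gu` (9 syllables):
  Weights: 1 mi L, 2 ba: H, 3 to: H, 4 fi L, 5 spu L, 6 da L, 7 blen L, 8 ra L, 9 gu L.
  Heavy syllables in the domain: 2, 3. The rightmost is syllable 3 (to:).
  → primary stress on syllable 3.

no: stays on 3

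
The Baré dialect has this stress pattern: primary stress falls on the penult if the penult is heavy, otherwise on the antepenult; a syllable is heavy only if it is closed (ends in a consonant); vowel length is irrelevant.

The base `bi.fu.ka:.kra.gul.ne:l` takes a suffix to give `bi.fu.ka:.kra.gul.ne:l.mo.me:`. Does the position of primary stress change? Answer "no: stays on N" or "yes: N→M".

Base `bi.fu.ka:.kra.gul.ne:l` (6 syllables):
  Weights: 4 kra L, 5 gul H, 6 ne:l H.
  The penult (syllable 5, gul) is heavy, so it takes stress.
  → primary stress on syllable 5.
Suffixed `bi.fu.ka:.kra.gul.ne:l.mo.me:` (8 syllables):
  Weights: 6 ne:l H, 7 mo L, 8 me: L.
  The penult (syllable 7, mo) is light, so stress falls on the antepenult (syllable 6, ne:l).
  → primary stress on syllable 6.

yes: 5→6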